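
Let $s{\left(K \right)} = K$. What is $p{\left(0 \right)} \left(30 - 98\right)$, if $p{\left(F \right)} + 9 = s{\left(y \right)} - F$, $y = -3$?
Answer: $816$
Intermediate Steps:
$p{\left(F \right)} = -12 - F$ ($p{\left(F \right)} = -9 - \left(3 + F\right) = -12 - F$)
$p{\left(0 \right)} \left(30 - 98\right) = \left(-12 - 0\right) \left(30 - 98\right) = \left(-12 + 0\right) \left(-68\right) = \left(-12\right) \left(-68\right) = 816$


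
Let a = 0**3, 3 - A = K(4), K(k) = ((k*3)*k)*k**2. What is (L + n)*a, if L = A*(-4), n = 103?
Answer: 0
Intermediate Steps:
K(k) = 3*k**4 (K(k) = ((3*k)*k)*k**2 = (3*k**2)*k**2 = 3*k**4)
A = -765 (A = 3 - 3*4**4 = 3 - 3*256 = 3 - 1*768 = 3 - 768 = -765)
L = 3060 (L = -765*(-4) = 3060)
a = 0
(L + n)*a = (3060 + 103)*0 = 3163*0 = 0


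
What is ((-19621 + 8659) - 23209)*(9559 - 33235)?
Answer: 809032596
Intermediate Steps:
((-19621 + 8659) - 23209)*(9559 - 33235) = (-10962 - 23209)*(-23676) = -34171*(-23676) = 809032596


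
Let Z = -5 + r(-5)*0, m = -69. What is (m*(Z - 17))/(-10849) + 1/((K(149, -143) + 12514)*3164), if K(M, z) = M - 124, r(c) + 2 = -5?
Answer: -60224204279/430416673204 ≈ -0.13992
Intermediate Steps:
r(c) = -7 (r(c) = -2 - 5 = -7)
Z = -5 (Z = -5 - 7*0 = -5 + 0 = -5)
K(M, z) = -124 + M
(m*(Z - 17))/(-10849) + 1/((K(149, -143) + 12514)*3164) = -69*(-5 - 17)/(-10849) + 1/(((-124 + 149) + 12514)*3164) = -69*(-22)*(-1/10849) + (1/3164)/(25 + 12514) = 1518*(-1/10849) + (1/3164)/12539 = -1518/10849 + (1/12539)*(1/3164) = -1518/10849 + 1/39673396 = -60224204279/430416673204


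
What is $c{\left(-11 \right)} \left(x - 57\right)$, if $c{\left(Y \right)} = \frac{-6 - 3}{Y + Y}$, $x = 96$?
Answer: $\frac{351}{22} \approx 15.955$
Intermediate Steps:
$c{\left(Y \right)} = - \frac{9}{2 Y}$
$c{\left(-11 \right)} \left(x - 57\right) = - \frac{9}{2 \left(-11\right)} \left(96 - 57\right) = \left(- \frac{9}{2}\right) \left(- \frac{1}{11}\right) 39 = \frac{9}{22} \cdot 39 = \frac{351}{22}$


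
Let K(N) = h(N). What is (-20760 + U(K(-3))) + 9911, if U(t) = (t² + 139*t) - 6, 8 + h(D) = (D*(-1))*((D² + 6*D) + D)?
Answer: -15035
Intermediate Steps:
h(D) = -8 - D*(D² + 7*D) (h(D) = -8 + (D*(-1))*((D² + 6*D) + D) = -8 + (-D)*(D² + 7*D) = -8 - D*(D² + 7*D))
K(N) = -8 - N³ - 7*N²
U(t) = -6 + t² + 139*t
(-20760 + U(K(-3))) + 9911 = (-20760 + (-6 + (-8 - 1*(-3)³ - 7*(-3)²)² + 139*(-8 - 1*(-3)³ - 7*(-3)²))) + 9911 = (-20760 + (-6 + (-8 - 1*(-27) - 7*9)² + 139*(-8 - 1*(-27) - 7*9))) + 9911 = (-20760 + (-6 + (-8 + 27 - 63)² + 139*(-8 + 27 - 63))) + 9911 = (-20760 + (-6 + (-44)² + 139*(-44))) + 9911 = (-20760 + (-6 + 1936 - 6116)) + 9911 = (-20760 - 4186) + 9911 = -24946 + 9911 = -15035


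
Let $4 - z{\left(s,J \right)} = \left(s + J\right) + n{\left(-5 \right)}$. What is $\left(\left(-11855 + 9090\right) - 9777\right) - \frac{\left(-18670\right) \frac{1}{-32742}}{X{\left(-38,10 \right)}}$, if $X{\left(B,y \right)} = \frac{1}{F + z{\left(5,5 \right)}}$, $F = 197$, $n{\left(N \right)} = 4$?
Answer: $- \frac{12180631}{963} \approx -12649.0$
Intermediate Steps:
$z{\left(s,J \right)} = - J - s$ ($z{\left(s,J \right)} = 4 - \left(\left(s + J\right) + 4\right) = 4 - \left(\left(J + s\right) + 4\right) = 4 - \left(4 + J + s\right) = - J - s$)
$X{\left(B,y \right)} = \frac{1}{187}$ ($X{\left(B,y \right)} = \frac{1}{197 - 10} = \frac{1}{187}$)
$\left(\left(-11855 + 9090\right) - 9777\right) - \frac{\left(-18670\right) \frac{1}{-32742}}{X{\left(-38,10 \right)}} = \left(\left(-11855 + 9090\right) - 9777\right) - - \frac{18670}{-32742} \frac{1}{\frac{1}{187}} = \left(-2765 - 9777\right) - \left(-18670\right) \left(- \frac{1}{32742}\right) 187 = -12542 - \frac{9335}{16371} \cdot 187 = -12542 - \frac{102685}{963} = - \frac{12180631}{963}$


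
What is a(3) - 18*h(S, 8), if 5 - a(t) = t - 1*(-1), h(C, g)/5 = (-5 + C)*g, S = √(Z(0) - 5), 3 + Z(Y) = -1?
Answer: 3601 - 2160*I ≈ 3601.0 - 2160.0*I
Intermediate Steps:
Z(Y) = -4 (Z(Y) = -3 - 1 = -4)
S = 3*I (S = √(-4 - 5) = √(-9) = 3*I ≈ 3.0*I)
h(C, g) = 5*g*(-5 + C) (h(C, g) = 5*((-5 + C)*g) = 5*(g*(-5 + C)) = 5*g*(-5 + C))
a(t) = 4 - t (a(t) = 5 - (t - 1*(-1)) = 5 - (t + 1) = 5 - (1 + t) = 5 + (-1 - t) = 4 - t)
a(3) - 18*h(S, 8) = (4 - 1*3) - 90*8*(-5 + 3*I) = (4 - 3) - 18*(-200 + 120*I) = 1 + (3600 - 2160*I) = 3601 - 2160*I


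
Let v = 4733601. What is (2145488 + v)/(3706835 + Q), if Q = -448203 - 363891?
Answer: 6879089/2894741 ≈ 2.3764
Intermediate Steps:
Q = -812094
(2145488 + v)/(3706835 + Q) = (2145488 + 4733601)/(3706835 - 812094) = 6879089/2894741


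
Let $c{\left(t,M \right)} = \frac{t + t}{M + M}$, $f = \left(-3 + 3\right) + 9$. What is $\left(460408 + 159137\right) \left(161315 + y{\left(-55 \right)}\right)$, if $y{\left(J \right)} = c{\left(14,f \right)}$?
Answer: $\frac{299828596235}{3} \approx 9.9943 \cdot 10^{10}$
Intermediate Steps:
$f = 9$ ($f = 0 + 9 = 9$)
$c{\left(t,M \right)} = \frac{t}{M}$ ($c{\left(t,M \right)} = \frac{2 t}{2 M} = 2 t \frac{1}{2 M} = \frac{t}{M}$)
$y{\left(J \right)} = \frac{14}{9}$
$\left(460408 + 159137\right) \left(161315 + y{\left(-55 \right)}\right) = \left(460408 + 159137\right) \left(161315 + \frac{14}{9}\right) = 619545 \cdot \frac{1451849}{9} = \frac{299828596235}{3}$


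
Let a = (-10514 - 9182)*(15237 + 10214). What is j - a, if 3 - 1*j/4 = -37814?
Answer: 501434164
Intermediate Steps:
j = 151268 (j = 12 - 4*(-37814) = 12 + 151256 = 151268)
a = -501282896 (a = -19696*25451 = -501282896)
j - a = 151268 - 1*(-501282896) = 151268 + 501282896 = 501434164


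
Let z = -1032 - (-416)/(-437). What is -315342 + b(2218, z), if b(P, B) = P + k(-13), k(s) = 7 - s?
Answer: -313104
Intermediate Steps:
z = -451400/437 (z = -1032 - (-416)*(-1)/437 = -1032 - 1*416/437 = -1032 - 416/437 = -451400/437 ≈ -1033.0)
b(P, B) = 20 + P (b(P, B) = P + (7 - 1*(-13)) = P + (7 + 13) = P + 20 = 20 + P)
-315342 + b(2218, z) = -315342 + (20 + 2218) = -315342 + 2238 = -313104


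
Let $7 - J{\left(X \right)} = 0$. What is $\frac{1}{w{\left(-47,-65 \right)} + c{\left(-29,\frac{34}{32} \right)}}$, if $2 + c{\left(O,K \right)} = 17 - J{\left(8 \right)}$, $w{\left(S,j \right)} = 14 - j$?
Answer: $\frac{1}{87} \approx 0.011494$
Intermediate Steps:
$J{\left(X \right)} = 7$ ($J{\left(X \right)} = 7 - 0 = 7 + 0 = 7$)
$c{\left(O,K \right)} = 8$ ($c{\left(O,K \right)} = -2 + \left(17 - 7\right) = -2 + 10 = 8$)
$\frac{1}{w{\left(-47,-65 \right)} + c{\left(-29,\frac{34}{32} \right)}} = \frac{1}{\left(14 - -65\right) + 8} = \frac{1}{\left(14 + 65\right) + 8} = \frac{1}{79 + 8} = \frac{1}{87}$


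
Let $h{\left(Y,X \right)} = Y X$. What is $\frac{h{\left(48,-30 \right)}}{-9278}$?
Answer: $\frac{720}{4639} \approx 0.15521$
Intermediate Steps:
$h{\left(Y,X \right)} = X Y$
$\frac{h{\left(48,-30 \right)}}{-9278} = \frac{\left(-30\right) 48}{-9278} = \left(-1440\right) \left(- \frac{1}{9278}\right) = \frac{720}{4639}$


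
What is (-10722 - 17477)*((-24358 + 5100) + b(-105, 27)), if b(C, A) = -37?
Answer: 544099705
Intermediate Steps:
(-10722 - 17477)*((-24358 + 5100) + b(-105, 27)) = (-10722 - 17477)*((-24358 + 5100) - 37) = -28199*(-19258 - 37) = -28199*(-19295) = 544099705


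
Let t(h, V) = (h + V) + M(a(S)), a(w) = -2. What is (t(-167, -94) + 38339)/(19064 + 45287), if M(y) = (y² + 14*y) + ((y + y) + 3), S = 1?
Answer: 38053/64351 ≈ 0.59134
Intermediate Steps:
M(y) = 3 + y² + 16*y (M(y) = (y² + 14*y) + (2*y + 3) = (y² + 14*y) + (3 + 2*y) = 3 + y² + 16*y)
t(h, V) = -25 + V + h (t(h, V) = (h + V) + (3 + (-2)² + 16*(-2)) = (V + h) + (3 + 4 - 32) = (V + h) - 25 = -25 + V + h)
(t(-167, -94) + 38339)/(19064 + 45287) = ((-25 - 94 - 167) + 38339)/(19064 + 45287) = (-286 + 38339)/64351 = 38053*(1/64351) = 38053/64351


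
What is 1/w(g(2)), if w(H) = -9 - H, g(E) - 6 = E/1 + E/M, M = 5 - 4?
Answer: -1/19 ≈ -0.052632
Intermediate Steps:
M = 1
g(E) = 6 + 2*E (g(E) = 6 + (E/1 + E/1) = 6 + (E*1 + E*1) = 6 + (E + E) = 6 + 2*E)
1/w(g(2)) = 1/(-9 - (6 + 2*2)) = 1/(-9 - (6 + 4)) = 1/(-9 - 1*10) = 1/(-9 - 10) = 1/(-19) = -1/19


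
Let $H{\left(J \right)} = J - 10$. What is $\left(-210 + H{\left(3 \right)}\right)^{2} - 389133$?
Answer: $-342044$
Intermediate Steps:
$H{\left(J \right)} = -10 + J$ ($H{\left(J \right)} = J - 10 = -10 + J$)
$\left(-210 + H{\left(3 \right)}\right)^{2} - 389133 = \left(-210 + \left(-10 + 3\right)\right)^{2} - 389133 = \left(-210 - 7\right)^{2} - 389133 = \left(-217\right)^{2} - 389133 = 47089 - 389133 = -342044$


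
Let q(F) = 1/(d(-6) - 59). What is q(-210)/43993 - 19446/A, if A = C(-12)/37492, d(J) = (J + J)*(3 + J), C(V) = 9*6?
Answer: -122950147500917/9106551 ≈ -1.3501e+7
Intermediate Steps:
C(V) = 54
d(J) = 2*J*(3 + J) (d(J) = (2*J)*(3 + J) = 2*J*(3 + J))
q(F) = -1/23 (q(F) = 1/(2*(-6)*(3 - 6) - 59) = 1/(2*(-6)*(-3) - 59) = 1/(36 - 59) = 1/(-23) = -1/23)
A = 27/18746 (A = 54/37492 = 54*(1/37492) = 27/18746 ≈ 0.0014403)
q(-210)/43993 - 19446/A = -1/23/43993 - 19446/27/18746 = -1/23*1/43993 - 19446*18746/27 = -1/1011839 - 121511572/9 = -122950147500917/9106551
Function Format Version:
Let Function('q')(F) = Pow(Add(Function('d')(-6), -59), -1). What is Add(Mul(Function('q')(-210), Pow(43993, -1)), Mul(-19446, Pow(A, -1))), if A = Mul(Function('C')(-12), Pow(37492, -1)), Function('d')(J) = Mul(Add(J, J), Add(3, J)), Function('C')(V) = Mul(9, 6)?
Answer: Rational(-122950147500917, 9106551) ≈ -1.3501e+7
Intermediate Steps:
Function('C')(V) = 54
Function('d')(J) = Mul(2, J, Add(3, J)) (Function('d')(J) = Mul(Mul(2, J), Add(3, J)) = Mul(2, J, Add(3, J)))
Function('q')(F) = Rational(-1, 23) (Function('q')(F) = Pow(Add(Mul(2, -6, Add(3, -6)), -59), -1) = Pow(Add(Mul(2, -6, -3), -59), -1) = Pow(Add(36, -59), -1) = Pow(-23, -1) = Rational(-1, 23))
A = Rational(27, 18746) (A = Mul(54, Pow(37492, -1)) = Mul(54, Rational(1, 37492)) = Rational(27, 18746) ≈ 0.0014403)
Add(Mul(Function('q')(-210), Pow(43993, -1)), Mul(-19446, Pow(A, -1))) = Add(Mul(Rational(-1, 23), Pow(43993, -1)), Mul(-19446, Pow(Rational(27, 18746), -1))) = Add(Mul(Rational(-1, 23), Rational(1, 43993)), Mul(-19446, Rational(18746, 27))) = Add(Rational(-1, 1011839), Rational(-121511572, 9)) = Rational(-122950147500917, 9106551)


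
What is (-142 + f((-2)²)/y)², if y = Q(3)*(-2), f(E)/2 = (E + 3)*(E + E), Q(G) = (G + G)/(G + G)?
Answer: 39204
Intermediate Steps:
Q(G) = 1 (Q(G) = (2*G)/((2*G)) = (2*G)*(1/(2*G)) = 1)
f(E) = 4*E*(3 + E) (f(E) = 2*((E + 3)*(E + E)) = 2*((3 + E)*(2*E)) = 2*(2*E*(3 + E)) = 4*E*(3 + E))
y = -2 (y = 1*(-2) = -2)
(-142 + f((-2)²)/y)² = (-142 + (4*(-2)²*(3 + (-2)²))/(-2))² = (-142 + (4*4*(3 + 4))*(-½))² = (-142 + (4*4*7)*(-½))² = (-142 + 112*(-½))² = (-142 - 56)² = (-198)² = 39204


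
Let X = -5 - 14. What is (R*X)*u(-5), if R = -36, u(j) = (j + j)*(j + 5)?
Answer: 0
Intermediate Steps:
X = -19
u(j) = 2*j*(5 + j) (u(j) = (2*j)*(5 + j) = 2*j*(5 + j))
(R*X)*u(-5) = (-36*(-19))*(2*(-5)*(5 - 5)) = 684*(2*(-5)*0) = 684*0 = 0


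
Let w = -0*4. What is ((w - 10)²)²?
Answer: 10000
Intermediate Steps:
w = 0 (w = -1*0 = 0)
((w - 10)²)² = ((0 - 10)²)² = ((-10)²)² = 100² = 10000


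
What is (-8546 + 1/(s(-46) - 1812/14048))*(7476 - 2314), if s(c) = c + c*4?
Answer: -35653891723220/808213 ≈ -4.4114e+7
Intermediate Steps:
s(c) = 5*c (s(c) = c + 4*c = 5*c)
(-8546 + 1/(s(-46) - 1812/14048))*(7476 - 2314) = (-8546 + 1/(5*(-46) - 1812/14048))*(7476 - 2314) = (-8546 + 1/(-230 - 1812*1/14048))*5162 = (-8546 + 1/(-230 - 453/3512))*5162 = (-8546 + 1/(-808213/3512))*5162 = (-8546 - 3512/808213)*5162 = -6906991810/808213*5162 = -35653891723220/808213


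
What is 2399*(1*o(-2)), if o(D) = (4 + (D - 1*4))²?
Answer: 9596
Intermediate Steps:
o(D) = D² (o(D) = (4 + (D - 4))² = (4 + (-4 + D))² = D²)
2399*(1*o(-2)) = 2399*(1*(-2)²) = 2399*(1*4) = 2399*4 = 9596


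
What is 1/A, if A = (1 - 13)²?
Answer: 1/144 ≈ 0.0069444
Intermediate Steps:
A = 144 (A = (-12)² = 144)
1/A = 1/144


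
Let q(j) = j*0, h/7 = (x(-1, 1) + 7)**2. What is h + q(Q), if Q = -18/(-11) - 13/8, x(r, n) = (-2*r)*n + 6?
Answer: 1575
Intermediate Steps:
x(r, n) = 6 - 2*n*r (x(r, n) = -2*n*r + 6 = 6 - 2*n*r)
h = 1575 (h = 7*((6 - 2*1*(-1)) + 7)**2 = 7*((6 + 2) + 7)**2 = 7*(8 + 7)**2 = 7*15**2 = 7*225 = 1575)
Q = 1/88 (Q = -18*(-1/11) - 13*1/8 = 18/11 - 13/8 = 1/88 ≈ 0.011364)
q(j) = 0
h + q(Q) = 1575 + 0 = 1575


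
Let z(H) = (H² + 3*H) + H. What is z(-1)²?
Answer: 9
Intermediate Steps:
z(H) = H² + 4*H
z(-1)² = (-(4 - 1))² = (-1*3)² = (-3)² = 9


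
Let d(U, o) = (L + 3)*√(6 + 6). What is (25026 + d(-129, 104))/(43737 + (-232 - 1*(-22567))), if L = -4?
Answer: 4171/11012 - √3/33036 ≈ 0.37872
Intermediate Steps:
d(U, o) = -2*√3 (d(U, o) = (-4 + 3)*√(6 + 6) = -√12 = -2*√3)
(25026 + d(-129, 104))/(43737 + (-232 - 1*(-22567))) = (25026 - 2*√3)/(43737 + (-232 - 1*(-22567))) = (25026 - 2*√3)/(43737 + (-232 + 22567)) = (25026 - 2*√3)/(43737 + 22335) = (25026 - 2*√3)/66072 = (25026 - 2*√3)*(1/66072) = 4171/11012 - √3/33036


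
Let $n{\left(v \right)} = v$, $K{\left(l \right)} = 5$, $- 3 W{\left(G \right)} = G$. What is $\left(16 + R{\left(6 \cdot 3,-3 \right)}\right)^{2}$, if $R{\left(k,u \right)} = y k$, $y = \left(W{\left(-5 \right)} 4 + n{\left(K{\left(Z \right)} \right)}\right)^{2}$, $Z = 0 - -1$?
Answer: $6081156$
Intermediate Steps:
$W{\left(G \right)} = - \frac{G}{3}$
$Z = 1$ ($Z = 0 + 1 = 1$)
$y = \frac{1225}{9}$ ($y = \left(\left(- \frac{1}{3}\right) \left(-5\right) 4 + 5\right)^{2} = \left(\frac{5}{3} \cdot 4 + 5\right)^{2} = \left(\frac{20}{3} + 5\right)^{2} = \left(\frac{35}{3}\right)^{2} = \frac{1225}{9} \approx 136.11$)
$R{\left(k,u \right)} = \frac{1225 k}{9}$
$\left(16 + R{\left(6 \cdot 3,-3 \right)}\right)^{2} = \left(16 + \frac{1225 \cdot 6 \cdot 3}{9}\right)^{2} = \left(16 + \frac{1225}{9} \cdot 18\right)^{2} = \left(16 + 2450\right)^{2} = 2466^{2} = 6081156$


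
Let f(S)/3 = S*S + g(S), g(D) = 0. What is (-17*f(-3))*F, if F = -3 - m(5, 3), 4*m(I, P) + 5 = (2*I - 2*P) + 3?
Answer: 3213/2 ≈ 1606.5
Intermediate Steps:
m(I, P) = -1/2 + I/2 - P/2 (m(I, P) = -5/4 + ((2*I - 2*P) + 3)/4 = -5/4 + ((-2*P + 2*I) + 3)/4 = -5/4 + (3 - 2*P + 2*I)/4 = -5/4 + (3/4 + I/2 - P/2) = -1/2 + I/2 - P/2)
F = -7/2 (F = -3 - (-1/2 + (1/2)*5 - 1/2*3) = -3 - (-1/2 + 5/2 - 3/2) = -3 - 1*1/2 = -3 - 1/2 = -7/2 ≈ -3.5000)
f(S) = 3*S**2 (f(S) = 3*(S*S + 0) = 3*(S**2 + 0) = 3*S**2)
(-17*f(-3))*F = -51*(-3)**2*(-7/2) = -51*9*(-7/2) = -17*27*(-7/2) = -459*(-7/2) = 3213/2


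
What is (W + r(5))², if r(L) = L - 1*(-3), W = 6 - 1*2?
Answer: 144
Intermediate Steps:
W = 4 (W = 6 - 2 = 4)
r(L) = 3 + L (r(L) = L + 3 = 3 + L)
(W + r(5))² = (4 + (3 + 5))² = (4 + 8)² = 12² = 144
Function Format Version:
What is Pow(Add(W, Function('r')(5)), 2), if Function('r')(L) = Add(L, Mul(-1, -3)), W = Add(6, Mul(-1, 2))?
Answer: 144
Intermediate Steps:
W = 4 (W = Add(6, -2) = 4)
Function('r')(L) = Add(3, L) (Function('r')(L) = Add(L, 3) = Add(3, L))
Pow(Add(W, Function('r')(5)), 2) = Pow(Add(4, Add(3, 5)), 2) = Pow(Add(4, 8), 2) = Pow(12, 2) = 144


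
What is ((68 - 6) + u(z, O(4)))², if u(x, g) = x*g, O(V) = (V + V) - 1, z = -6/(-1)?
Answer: 10816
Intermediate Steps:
z = 6 (z = -6*(-1) = 6)
O(V) = -1 + 2*V (O(V) = 2*V - 1 = -1 + 2*V)
u(x, g) = g*x
((68 - 6) + u(z, O(4)))² = ((68 - 6) + (-1 + 2*4)*6)² = (62 + (-1 + 8)*6)² = (62 + 7*6)² = (62 + 42)² = 104² = 10816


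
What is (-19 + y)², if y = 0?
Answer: 361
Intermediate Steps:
(-19 + y)² = (-19 + 0)² = (-19)² = 361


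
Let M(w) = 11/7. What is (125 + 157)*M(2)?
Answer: 3102/7 ≈ 443.14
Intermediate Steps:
M(w) = 11/7 (M(w) = 11*(⅐) = 11/7)
(125 + 157)*M(2) = (125 + 157)*(11/7) = 282*(11/7) = 3102/7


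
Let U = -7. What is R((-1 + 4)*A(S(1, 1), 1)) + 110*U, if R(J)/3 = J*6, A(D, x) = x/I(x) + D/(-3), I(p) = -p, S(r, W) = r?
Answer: -842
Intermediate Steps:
A(D, x) = -1 - D/3 (A(D, x) = x/((-x)) + D/(-3) = x*(-1/x) + D*(-1/3) = -1 - D/3)
R(J) = 18*J (R(J) = 3*(J*6) = 3*(6*J) = 18*J)
R((-1 + 4)*A(S(1, 1), 1)) + 110*U = 18*((-1 + 4)*(-1 - 1/3*1)) + 110*(-7) = 18*(3*(-1 - 1/3)) - 770 = 18*(3*(-4/3)) - 770 = 18*(-4) - 770 = -72 - 770 = -842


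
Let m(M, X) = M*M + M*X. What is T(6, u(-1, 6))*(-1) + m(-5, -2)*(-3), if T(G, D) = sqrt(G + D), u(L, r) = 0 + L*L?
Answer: -105 - sqrt(7) ≈ -107.65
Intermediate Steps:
m(M, X) = M**2 + M*X
u(L, r) = L**2 (u(L, r) = 0 + L**2 = L**2)
T(G, D) = sqrt(D + G)
T(6, u(-1, 6))*(-1) + m(-5, -2)*(-3) = sqrt((-1)**2 + 6)*(-1) - 5*(-5 - 2)*(-3) = sqrt(1 + 6)*(-1) - 5*(-7)*(-3) = sqrt(7)*(-1) + 35*(-3) = -sqrt(7) - 105 = -105 - sqrt(7)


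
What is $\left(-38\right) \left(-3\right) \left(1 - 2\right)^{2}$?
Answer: $114$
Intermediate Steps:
$\left(-38\right) \left(-3\right) \left(1 - 2\right)^{2} = 114 \left(-1\right)^{2} = 114 \cdot 1 = 114$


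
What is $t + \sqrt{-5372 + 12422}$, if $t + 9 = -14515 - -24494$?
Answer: $9970 + 5 \sqrt{282} \approx 10054.0$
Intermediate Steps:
$t = 9970$ ($t = -9 - -9979 = -9 + \left(-14515 + 24494\right) = -9 + 9979 = 9970$)
$t + \sqrt{-5372 + 12422} = 9970 + \sqrt{-5372 + 12422} = 9970 + \sqrt{7050} = 9970 + 5 \sqrt{282}$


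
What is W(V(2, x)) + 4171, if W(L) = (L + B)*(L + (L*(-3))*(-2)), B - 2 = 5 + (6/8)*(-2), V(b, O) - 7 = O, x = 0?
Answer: 9567/2 ≈ 4783.5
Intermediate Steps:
V(b, O) = 7 + O
B = 11/2 (B = 2 + (5 + (6/8)*(-2)) = 2 + (5 + (6*(⅛))*(-2)) = 2 + (5 + (¾)*(-2)) = 2 + (5 - 3/2) = 2 + 7/2 = 11/2 ≈ 5.5000)
W(L) = 7*L*(11/2 + L) (W(L) = (L + 11/2)*(L + (L*(-3))*(-2)) = (11/2 + L)*(L - 3*L*(-2)) = (11/2 + L)*(L + 6*L) = (11/2 + L)*(7*L) = 7*L*(11/2 + L))
W(V(2, x)) + 4171 = 7*(7 + 0)*(11 + 2*(7 + 0))/2 + 4171 = (7/2)*7*(11 + 2*7) + 4171 = (7/2)*7*(11 + 14) + 4171 = (7/2)*7*25 + 4171 = 1225/2 + 4171 = 9567/2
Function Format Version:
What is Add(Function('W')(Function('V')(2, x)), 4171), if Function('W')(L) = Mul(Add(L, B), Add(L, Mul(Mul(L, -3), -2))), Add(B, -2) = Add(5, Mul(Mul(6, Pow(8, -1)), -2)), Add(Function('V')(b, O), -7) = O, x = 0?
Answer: Rational(9567, 2) ≈ 4783.5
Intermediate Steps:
Function('V')(b, O) = Add(7, O)
B = Rational(11, 2) (B = Add(2, Add(5, Mul(Mul(6, Pow(8, -1)), -2))) = Add(2, Add(5, Mul(Mul(6, Rational(1, 8)), -2))) = Add(2, Add(5, Mul(Rational(3, 4), -2))) = Add(2, Add(5, Rational(-3, 2))) = Add(2, Rational(7, 2)) = Rational(11, 2) ≈ 5.5000)
Function('W')(L) = Mul(7, L, Add(Rational(11, 2), L)) (Function('W')(L) = Mul(Add(L, Rational(11, 2)), Add(L, Mul(Mul(L, -3), -2))) = Mul(Add(Rational(11, 2), L), Add(L, Mul(Mul(-3, L), -2))) = Mul(Add(Rational(11, 2), L), Add(L, Mul(6, L))) = Mul(Add(Rational(11, 2), L), Mul(7, L)) = Mul(7, L, Add(Rational(11, 2), L)))
Add(Function('W')(Function('V')(2, x)), 4171) = Add(Mul(Rational(7, 2), Add(7, 0), Add(11, Mul(2, Add(7, 0)))), 4171) = Add(Mul(Rational(7, 2), 7, Add(11, Mul(2, 7))), 4171) = Add(Mul(Rational(7, 2), 7, Add(11, 14)), 4171) = Add(Mul(Rational(7, 2), 7, 25), 4171) = Add(Rational(1225, 2), 4171) = Rational(9567, 2)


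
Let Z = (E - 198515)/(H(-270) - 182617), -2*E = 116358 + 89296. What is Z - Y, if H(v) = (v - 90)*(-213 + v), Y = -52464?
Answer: 458679310/8737 ≈ 52499.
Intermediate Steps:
E = -102827 (E = -(116358 + 89296)/2 = -½*205654 = -102827)
H(v) = (-213 + v)*(-90 + v) (H(v) = (-90 + v)*(-213 + v) = (-213 + v)*(-90 + v))
Z = 301342/8737 (Z = (-102827 - 198515)/((19170 + (-270)² - 303*(-270)) - 182617) = -301342/((19170 + 72900 + 81810) - 182617) = -301342/(173880 - 182617) = -301342/(-8737) = -301342*(-1/8737) = 301342/8737 ≈ 34.490)
Z - Y = 301342/8737 - 1*(-52464) = 301342/8737 + 52464 = 458679310/8737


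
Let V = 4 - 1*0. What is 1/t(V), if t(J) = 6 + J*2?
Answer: 1/14 ≈ 0.071429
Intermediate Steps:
V = 4 (V = 4 + 0 = 4)
t(J) = 6 + 2*J
1/t(V) = 1/(6 + 2*4) = 1/(6 + 8) = 1/14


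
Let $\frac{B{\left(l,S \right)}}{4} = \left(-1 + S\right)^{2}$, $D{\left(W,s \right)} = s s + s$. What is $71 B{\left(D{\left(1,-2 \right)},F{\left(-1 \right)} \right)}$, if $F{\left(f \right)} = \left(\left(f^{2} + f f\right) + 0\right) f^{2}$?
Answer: $284$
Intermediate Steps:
$D{\left(W,s \right)} = s + s^{2}$ ($D{\left(W,s \right)} = s^{2} + s = s + s^{2}$)
$F{\left(f \right)} = 2 f^{4}$ ($F{\left(f \right)} = \left(\left(f^{2} + f^{2}\right) + 0\right) f^{2} = \left(2 f^{2} + 0\right) f^{2} = 2 f^{2} f^{2} = 2 f^{4}$)
$B{\left(l,S \right)} = 4 \left(-1 + S\right)^{2}$
$71 B{\left(D{\left(1,-2 \right)},F{\left(-1 \right)} \right)} = 71 \cdot 4 \left(-1 + 2 \left(-1\right)^{4}\right)^{2} = 71 \cdot 4 \left(-1 + 2 \cdot 1\right)^{2} = 71 \cdot 4 \left(-1 + 2\right)^{2} = 71 \cdot 4 \cdot 1^{2} = 71 \cdot 4 \cdot 1 = 71 \cdot 4 = 284$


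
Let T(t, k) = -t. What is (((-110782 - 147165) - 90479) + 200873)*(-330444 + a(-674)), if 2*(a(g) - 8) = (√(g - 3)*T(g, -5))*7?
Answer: 48756823108 - 348077527*I*√677 ≈ 4.8757e+10 - 9.0567e+9*I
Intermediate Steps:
a(g) = 8 - 7*g*√(-3 + g)/2 (a(g) = 8 + ((√(g - 3)*(-g))*7)/2 = 8 + ((√(-3 + g)*(-g))*7)/2 = 8 + (-g*√(-3 + g)*7)/2 = 8 + (-7*g*√(-3 + g))/2 = 8 - 7*g*√(-3 + g)/2)
(((-110782 - 147165) - 90479) + 200873)*(-330444 + a(-674)) = (((-110782 - 147165) - 90479) + 200873)*(-330444 + (8 - 7/2*(-674)*√(-3 - 674))) = ((-257947 - 90479) + 200873)*(-330444 + (8 - 7/2*(-674)*√(-677))) = (-348426 + 200873)*(-330444 + (8 - 7/2*(-674)*I*√677)) = -147553*(-330444 + (8 + 2359*I*√677)) = -147553*(-330436 + 2359*I*√677) = 48756823108 - 348077527*I*√677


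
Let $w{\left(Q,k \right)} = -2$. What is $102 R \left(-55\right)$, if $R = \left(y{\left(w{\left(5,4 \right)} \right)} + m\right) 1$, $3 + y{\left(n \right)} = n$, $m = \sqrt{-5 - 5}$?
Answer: $28050 - 5610 i \sqrt{10} \approx 28050.0 - 17740.0 i$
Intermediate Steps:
$m = i \sqrt{10}$ ($m = \sqrt{-10} = i \sqrt{10} \approx 3.1623 i$)
$y{\left(n \right)} = -3 + n$
$R = -5 + i \sqrt{10}$ ($R = \left(\left(-3 - 2\right) + i \sqrt{10}\right) 1 = \left(-5 + i \sqrt{10}\right) 1 = -5 + i \sqrt{10} \approx -5.0 + 3.1623 i$)
$102 R \left(-55\right) = 102 \left(-5 + i \sqrt{10}\right) \left(-55\right) = \left(-510 + 102 i \sqrt{10}\right) \left(-55\right) = 28050 - 5610 i \sqrt{10}$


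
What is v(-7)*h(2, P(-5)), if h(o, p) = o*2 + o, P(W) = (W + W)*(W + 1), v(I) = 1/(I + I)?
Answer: -3/7 ≈ -0.42857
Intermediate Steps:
v(I) = 1/(2*I)
P(W) = 2*W*(1 + W) (P(W) = (2*W)*(1 + W) = 2*W*(1 + W))
h(o, p) = 3*o (h(o, p) = 2*o + o = 3*o)
v(-7)*h(2, P(-5)) = ((½)/(-7))*(3*2) = ((½)*(-⅐))*6 = -1/14*6 = -3/7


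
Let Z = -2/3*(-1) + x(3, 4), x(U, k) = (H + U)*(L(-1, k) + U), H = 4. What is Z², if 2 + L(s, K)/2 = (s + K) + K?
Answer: 75625/9 ≈ 8402.8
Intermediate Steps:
L(s, K) = -4 + 2*s + 4*K (L(s, K) = -4 + 2*((s + K) + K) = -4 + 2*((K + s) + K) = -4 + 2*(s + 2*K) = -4 + (2*s + 4*K) = -4 + 2*s + 4*K)
x(U, k) = (4 + U)*(-6 + U + 4*k) (x(U, k) = (4 + U)*((-4 + 2*(-1) + 4*k) + U) = (4 + U)*((-4 - 2 + 4*k) + U) = (4 + U)*((-6 + 4*k) + U) = (4 + U)*(-6 + U + 4*k))
Z = 275/3 (Z = -2/3*(-1) + (-24 + 3² - 2*3 + 16*4 + 4*3*4) = -2*⅓*(-1) + (-24 + 9 - 6 + 64 + 48) = -⅔*(-1) + 91 = ⅔ + 91 = 275/3 ≈ 91.667)
Z² = (275/3)² = 75625/9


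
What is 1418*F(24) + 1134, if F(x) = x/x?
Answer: 2552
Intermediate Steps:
F(x) = 1
1418*F(24) + 1134 = 1418*1 + 1134 = 1418 + 1134 = 2552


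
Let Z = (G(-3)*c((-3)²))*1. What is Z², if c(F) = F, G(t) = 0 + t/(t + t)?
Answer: 81/4 ≈ 20.250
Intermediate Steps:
G(t) = ½ (G(t) = 0 + t/((2*t)) = 0 + (1/(2*t))*t = 0 + ½ = ½)
Z = 9/2 (Z = ((½)*(-3)²)*1 = ((½)*9)*1 = (9/2)*1 = 9/2 ≈ 4.5000)
Z² = (9/2)² = 81/4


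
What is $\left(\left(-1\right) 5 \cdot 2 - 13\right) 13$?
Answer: $-299$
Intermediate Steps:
$\left(\left(-1\right) 5 \cdot 2 - 13\right) 13 = \left(\left(-5\right) 2 - 13\right) 13 = \left(-10 - 13\right) 13 = \left(-23\right) 13 = -299$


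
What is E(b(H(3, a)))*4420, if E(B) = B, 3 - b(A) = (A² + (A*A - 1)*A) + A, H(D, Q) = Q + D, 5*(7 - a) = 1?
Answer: -114282636/25 ≈ -4.5713e+6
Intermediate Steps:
a = 34/5 (a = 7 - ⅕*1 = 7 - ⅕ = 34/5 ≈ 6.8000)
H(D, Q) = D + Q
b(A) = 3 - A - A² - A*(-1 + A²) (b(A) = 3 - ((A² + (A*A - 1)*A) + A) = 3 - ((A² + (A² - 1)*A) + A) = 3 - ((A² + (-1 + A²)*A) + A) = 3 - ((A² + A*(-1 + A²)) + A) = 3 - (A + A² + A*(-1 + A²)) = 3 + (-A - A² - A*(-1 + A²)) = 3 - A - A² - A*(-1 + A²))
E(b(H(3, a)))*4420 = (3 - (3 + 34/5)² - (3 + 34/5)³)*4420 = (3 - (49/5)² - (49/5)³)*4420 = (3 - 1*2401/25 - 1*117649/125)*4420 = (3 - 2401/25 - 117649/125)*4420 = -129279/125*4420 = -114282636/25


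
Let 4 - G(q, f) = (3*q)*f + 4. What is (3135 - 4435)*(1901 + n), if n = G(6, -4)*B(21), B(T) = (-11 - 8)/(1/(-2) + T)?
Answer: -97766500/41 ≈ -2.3845e+6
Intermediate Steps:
B(T) = -19/(-½ + T)
G(q, f) = -3*f*q (G(q, f) = 4 - ((3*q)*f + 4) = 4 - (3*f*q + 4) = 4 - (4 + 3*f*q) = 4 + (-4 - 3*f*q) = -3*f*q)
n = -2736/41 (n = (-3*(-4)*6)*(-38/(-1 + 2*21)) = 72*(-38/(-1 + 42)) = 72*(-38/41) = -2736/41 ≈ -66.732)
(3135 - 4435)*(1901 + n) = (3135 - 4435)*(1901 - 2736/41) = -1300*75205/41 = -97766500/41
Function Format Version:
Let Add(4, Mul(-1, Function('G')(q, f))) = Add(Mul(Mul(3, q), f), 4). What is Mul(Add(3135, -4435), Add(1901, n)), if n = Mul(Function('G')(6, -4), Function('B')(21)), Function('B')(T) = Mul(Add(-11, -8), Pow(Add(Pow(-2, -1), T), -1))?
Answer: Rational(-97766500, 41) ≈ -2.3845e+6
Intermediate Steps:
Function('B')(T) = Mul(-19, Pow(Add(Rational(-1, 2), T), -1))
Function('G')(q, f) = Mul(-3, f, q) (Function('G')(q, f) = Add(4, Mul(-1, Add(Mul(Mul(3, q), f), 4))) = Add(4, Mul(-1, Add(Mul(3, f, q), 4))) = Add(4, Mul(-1, Add(4, Mul(3, f, q)))) = Add(4, Add(-4, Mul(-3, f, q))) = Mul(-3, f, q))
n = Rational(-2736, 41) (n = Mul(Mul(-3, -4, 6), Mul(-38, Pow(Add(-1, Mul(2, 21)), -1))) = Mul(72, Mul(-38, Pow(Add(-1, 42), -1))) = Mul(72, Mul(-38, Pow(41, -1))) = Mul(72, Mul(-38, Rational(1, 41))) = Mul(72, Rational(-38, 41)) = Rational(-2736, 41) ≈ -66.732)
Mul(Add(3135, -4435), Add(1901, n)) = Mul(Add(3135, -4435), Add(1901, Rational(-2736, 41))) = Mul(-1300, Rational(75205, 41)) = Rational(-97766500, 41)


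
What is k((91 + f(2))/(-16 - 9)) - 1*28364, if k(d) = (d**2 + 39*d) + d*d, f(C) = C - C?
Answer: -17799663/625 ≈ -28479.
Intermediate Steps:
f(C) = 0
k(d) = 2*d**2 + 39*d (k(d) = (d**2 + 39*d) + d**2 = 2*d**2 + 39*d)
k((91 + f(2))/(-16 - 9)) - 1*28364 = ((91 + 0)/(-16 - 9))*(39 + 2*((91 + 0)/(-16 - 9))) - 1*28364 = (91/(-25))*(39 + 2*(91/(-25))) - 28364 = (91*(-1/25))*(39 + 2*(91*(-1/25))) - 28364 = -91*(39 + 2*(-91/25))/25 - 28364 = -91*(39 - 182/25)/25 - 28364 = -91/25*793/25 - 28364 = -72163/625 - 28364 = -17799663/625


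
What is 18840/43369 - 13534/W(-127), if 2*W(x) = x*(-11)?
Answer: -1147592612/60586493 ≈ -18.941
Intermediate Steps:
W(x) = -11*x/2 (W(x) = (x*(-11))/2 = (-11*x)/2 = -11*x/2)
18840/43369 - 13534/W(-127) = 18840/43369 - 13534/((-11/2*(-127))) = 18840*(1/43369) - 13534/1397/2 = 18840/43369 - 13534*2/1397 = 18840/43369 - 27068/1397 = -1147592612/60586493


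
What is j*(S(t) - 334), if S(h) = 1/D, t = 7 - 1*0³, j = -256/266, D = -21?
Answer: 897920/2793 ≈ 321.49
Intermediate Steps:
j = -128/133 (j = -256*1/266 = -128/133 ≈ -0.96241)
t = 7 (t = 7 - 1*0 = 7 + 0 = 7)
S(h) = -1/21 (S(h) = 1/(-21) = -1/21)
j*(S(t) - 334) = -128*(-1/21 - 334)/133 = -128/133*(-7015/21) = 897920/2793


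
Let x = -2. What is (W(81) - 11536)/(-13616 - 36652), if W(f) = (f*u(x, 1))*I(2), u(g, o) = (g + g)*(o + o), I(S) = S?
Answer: 3208/12567 ≈ 0.25527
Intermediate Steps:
u(g, o) = 4*g*o (u(g, o) = (2*g)*(2*o) = 4*g*o)
W(f) = -16*f (W(f) = (f*(4*(-2)*1))*2 = (f*(-8))*2 = -8*f*2 = -16*f)
(W(81) - 11536)/(-13616 - 36652) = (-16*81 - 11536)/(-13616 - 36652) = (-1296 - 11536)/(-50268) = -12832*(-1/50268) = 3208/12567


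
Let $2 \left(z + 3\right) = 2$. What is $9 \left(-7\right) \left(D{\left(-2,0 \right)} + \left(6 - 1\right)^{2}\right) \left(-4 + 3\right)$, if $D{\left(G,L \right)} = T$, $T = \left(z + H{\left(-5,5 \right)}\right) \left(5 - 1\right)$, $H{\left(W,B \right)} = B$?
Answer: $2331$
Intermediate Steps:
$z = -2$ ($z = -3 + \frac{1}{2} \cdot 2 = -3 + 1 = -2$)
$T = 12$ ($T = \left(-2 + 5\right) \left(5 - 1\right) = 3 \cdot 4 = 12$)
$D{\left(G,L \right)} = 12$
$9 \left(-7\right) \left(D{\left(-2,0 \right)} + \left(6 - 1\right)^{2}\right) \left(-4 + 3\right) = 9 \left(-7\right) \left(12 + \left(6 - 1\right)^{2}\right) \left(-4 + 3\right) = - 63 \left(12 + 5^{2}\right) \left(-1\right) = - 63 \left(12 + 25\right) \left(-1\right) = - 63 \cdot 37 \left(-1\right) = \left(-63\right) \left(-37\right) = 2331$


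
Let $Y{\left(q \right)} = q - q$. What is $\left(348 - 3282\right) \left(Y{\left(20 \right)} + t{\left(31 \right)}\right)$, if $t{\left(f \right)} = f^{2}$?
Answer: $-2819574$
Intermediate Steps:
$Y{\left(q \right)} = 0$
$\left(348 - 3282\right) \left(Y{\left(20 \right)} + t{\left(31 \right)}\right) = \left(348 - 3282\right) \left(0 + 31^{2}\right) = - 2934 \left(0 + 961\right) = \left(-2934\right) 961 = -2819574$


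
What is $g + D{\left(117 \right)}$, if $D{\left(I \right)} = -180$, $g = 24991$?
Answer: $24811$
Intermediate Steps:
$g + D{\left(117 \right)} = 24991 - 180 = 24811$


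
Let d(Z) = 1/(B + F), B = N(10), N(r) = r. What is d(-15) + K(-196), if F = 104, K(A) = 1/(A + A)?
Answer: 139/22344 ≈ 0.0062209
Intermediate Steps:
K(A) = 1/(2*A)
B = 10
d(Z) = 1/114 (d(Z) = 1/(10 + 104) = 1/114)
d(-15) + K(-196) = 1/114 + (½)/(-196) = 1/114 + (½)*(-1/196) = 1/114 - 1/392 = 139/22344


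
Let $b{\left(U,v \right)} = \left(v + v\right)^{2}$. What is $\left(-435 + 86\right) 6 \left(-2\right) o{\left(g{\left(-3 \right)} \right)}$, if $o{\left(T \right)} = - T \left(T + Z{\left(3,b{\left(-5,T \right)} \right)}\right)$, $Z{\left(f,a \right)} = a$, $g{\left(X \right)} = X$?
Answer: $414612$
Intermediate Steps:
$b{\left(U,v \right)} = 4 v^{2}$ ($b{\left(U,v \right)} = \left(2 v\right)^{2} = 4 v^{2}$)
$o{\left(T \right)} = - T \left(T + 4 T^{2}\right)$
$\left(-435 + 86\right) 6 \left(-2\right) o{\left(g{\left(-3 \right)} \right)} = \left(-435 + 86\right) 6 \left(-2\right) \left(- \left(-3\right)^{2} \left(1 + 4 \left(-3\right)\right)\right) = - 349 \left(- 12 \left(\left(-1\right) 9 \left(1 - 12\right)\right)\right) = - 349 \left(- 12 \left(\left(-1\right) 9 \left(-11\right)\right)\right) = - 349 \left(\left(-12\right) 99\right) = \left(-349\right) \left(-1188\right) = 414612$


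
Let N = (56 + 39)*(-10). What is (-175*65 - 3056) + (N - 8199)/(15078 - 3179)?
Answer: -171723618/11899 ≈ -14432.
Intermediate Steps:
N = -950 (N = 95*(-10) = -950)
(-175*65 - 3056) + (N - 8199)/(15078 - 3179) = (-175*65 - 3056) + (-950 - 8199)/(15078 - 3179) = (-11375 - 3056) - 9149/11899 = -14431 - 9149*1/11899 = -14431 - 9149/11899 = -171723618/11899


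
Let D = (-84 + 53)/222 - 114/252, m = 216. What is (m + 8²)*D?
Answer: -18400/111 ≈ -165.77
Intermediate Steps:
D = -460/777 (D = -31*1/222 - 114*1/252 = -31/222 - 19/42 = -460/777 ≈ -0.59202)
(m + 8²)*D = (216 + 8²)*(-460/777) = (216 + 64)*(-460/777) = 280*(-460/777) = -18400/111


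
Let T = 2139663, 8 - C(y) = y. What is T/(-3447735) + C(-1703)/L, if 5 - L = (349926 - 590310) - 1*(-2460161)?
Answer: -1585154363807/2551061872140 ≈ -0.62137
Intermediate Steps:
C(y) = 8 - y
L = -2219772 (L = 5 - ((349926 - 590310) - 1*(-2460161)) = 5 - (-240384 + 2460161) = 5 - 1*2219777 = 5 - 2219777 = -2219772)
T/(-3447735) + C(-1703)/L = 2139663/(-3447735) + (8 - 1*(-1703))/(-2219772) = 2139663*(-1/3447735) + (8 + 1703)*(-1/2219772) = -713221/1149245 + 1711*(-1/2219772) = -713221/1149245 - 1711/2219772 = -1585154363807/2551061872140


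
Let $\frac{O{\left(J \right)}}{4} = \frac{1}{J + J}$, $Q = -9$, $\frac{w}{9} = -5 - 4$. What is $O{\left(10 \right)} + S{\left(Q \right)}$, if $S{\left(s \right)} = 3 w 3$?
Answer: $- \frac{3644}{5} \approx -728.8$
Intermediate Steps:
$w = -81$ ($w = 9 \left(-5 - 4\right) = 9 \left(-9\right) = -81$)
$O{\left(J \right)} = \frac{2}{J}$ ($O{\left(J \right)} = \frac{4}{J + J} = \frac{4}{2 J} = 4 \frac{1}{2 J} = \frac{2}{J}$)
$S{\left(s \right)} = -729$ ($S{\left(s \right)} = 3 \left(-81\right) 3 = \left(-243\right) 3 = -729$)
$O{\left(10 \right)} + S{\left(Q \right)} = \frac{2}{10} - 729 = 2 \cdot \frac{1}{10} - 729 = \frac{1}{5} - 729 = - \frac{3644}{5}$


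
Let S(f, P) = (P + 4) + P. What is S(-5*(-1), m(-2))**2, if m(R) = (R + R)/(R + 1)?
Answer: 144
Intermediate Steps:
m(R) = 2*R/(1 + R) (m(R) = (2*R)/(1 + R) = 2*R/(1 + R))
S(f, P) = 4 + 2*P (S(f, P) = (4 + P) + P = 4 + 2*P)
S(-5*(-1), m(-2))**2 = (4 + 2*(2*(-2)/(1 - 2)))**2 = (4 + 2*(2*(-2)/(-1)))**2 = (4 + 2*(2*(-2)*(-1)))**2 = (4 + 2*4)**2 = (4 + 8)**2 = 12**2 = 144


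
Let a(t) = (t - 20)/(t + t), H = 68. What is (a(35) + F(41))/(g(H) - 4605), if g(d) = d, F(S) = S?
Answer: -577/63518 ≈ -0.0090840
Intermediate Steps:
a(t) = (-20 + t)/(2*t) (a(t) = (-20 + t)/((2*t)) = (-20 + t)*(1/(2*t)) = (-20 + t)/(2*t))
(a(35) + F(41))/(g(H) - 4605) = ((1/2)*(-20 + 35)/35 + 41)/(68 - 4605) = ((1/2)*(1/35)*15 + 41)/(-4537) = (3/14 + 41)*(-1/4537) = (577/14)*(-1/4537) = -577/63518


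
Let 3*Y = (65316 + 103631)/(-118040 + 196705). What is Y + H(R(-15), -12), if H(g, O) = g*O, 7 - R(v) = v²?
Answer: 617531867/235995 ≈ 2616.7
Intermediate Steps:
R(v) = 7 - v²
H(g, O) = O*g
Y = 168947/235995 (Y = ((65316 + 103631)/(-118040 + 196705))/3 = (168947/78665)/3 = (168947*(1/78665))/3 = (⅓)*(168947/78665) = 168947/235995 ≈ 0.71589)
Y + H(R(-15), -12) = 168947/235995 - 12*(7 - 1*(-15)²) = 168947/235995 - 12*(7 - 1*225) = 168947/235995 - 12*(7 - 225) = 168947/235995 - 12*(-218) = 168947/235995 + 2616 = 617531867/235995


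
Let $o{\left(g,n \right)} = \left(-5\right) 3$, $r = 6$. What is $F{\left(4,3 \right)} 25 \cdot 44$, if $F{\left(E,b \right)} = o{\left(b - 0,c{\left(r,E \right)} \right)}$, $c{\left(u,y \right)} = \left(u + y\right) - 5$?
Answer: $-16500$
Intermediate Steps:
$c{\left(u,y \right)} = -5 + u + y$
$o{\left(g,n \right)} = -15$
$F{\left(E,b \right)} = -15$
$F{\left(4,3 \right)} 25 \cdot 44 = \left(-15\right) 25 \cdot 44 = \left(-375\right) 44 = -16500$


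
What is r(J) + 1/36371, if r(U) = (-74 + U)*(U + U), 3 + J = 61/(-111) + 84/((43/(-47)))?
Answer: 723383179865557/22394243007 ≈ 32302.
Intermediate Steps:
J = -455170/4773 (J = -3 + (61/(-111) + 84/((43/(-47)))) = -3 + (61*(-1/111) + 84/((43*(-1/47)))) = -3 + (-61/111 + 84/(-43/47)) = -3 + (-61/111 + 84*(-47/43)) = -3 + (-61/111 - 3948/43) = -3 - 440851/4773 = -455170/4773 ≈ -95.364)
r(U) = 2*U*(-74 + U) (r(U) = (-74 + U)*(2*U) = 2*U*(-74 + U))
r(J) + 1/36371 = 2*(-455170/4773)*(-74 - 455170/4773) + 1/36371 = 2*(-455170/4773)*(-808372/4773) + 1/36371 = 735893366480/22781529 + 1/36371 = 723383179865557/22394243007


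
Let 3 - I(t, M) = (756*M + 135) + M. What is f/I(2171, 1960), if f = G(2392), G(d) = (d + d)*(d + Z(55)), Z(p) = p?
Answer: -2926612/370963 ≈ -7.8892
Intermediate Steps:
G(d) = 2*d*(55 + d) (G(d) = (d + d)*(d + 55) = (2*d)*(55 + d) = 2*d*(55 + d))
I(t, M) = -132 - 757*M (I(t, M) = 3 - ((756*M + 135) + M) = 3 - ((135 + 756*M) + M) = 3 - (135 + 757*M) = 3 + (-135 - 757*M) = -132 - 757*M)
f = 11706448 (f = 2*2392*(55 + 2392) = 2*2392*2447 = 11706448)
f/I(2171, 1960) = 11706448/(-132 - 757*1960) = 11706448/(-132 - 1483720) = 11706448/(-1483852) = 11706448*(-1/1483852) = -2926612/370963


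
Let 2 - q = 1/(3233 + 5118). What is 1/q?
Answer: 8351/16701 ≈ 0.50003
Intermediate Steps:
q = 16701/8351 (q = 2 - 1/(3233 + 5118) = 2 - 1/8351 = 16701/8351 ≈ 1.9999)
1/q = 1/(16701/8351) = 8351/16701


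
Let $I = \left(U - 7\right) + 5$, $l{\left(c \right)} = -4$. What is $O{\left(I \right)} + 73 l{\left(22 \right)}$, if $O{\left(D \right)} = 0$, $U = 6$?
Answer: $-292$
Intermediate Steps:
$I = 4$ ($I = \left(6 - 7\right) + 5 = -1 + 5 = 4$)
$O{\left(I \right)} + 73 l{\left(22 \right)} = 0 + 73 \left(-4\right) = 0 - 292 = -292$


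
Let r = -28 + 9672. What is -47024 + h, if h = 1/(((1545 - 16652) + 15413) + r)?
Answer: -467888799/9950 ≈ -47024.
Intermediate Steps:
r = 9644
h = 1/9950 (h = 1/(((1545 - 16652) + 15413) + 9644) = 1/((-15107 + 15413) + 9644) = 1/(306 + 9644) = 1/9950 ≈ 0.00010050)
-47024 + h = -47024 + 1/9950 = -467888799/9950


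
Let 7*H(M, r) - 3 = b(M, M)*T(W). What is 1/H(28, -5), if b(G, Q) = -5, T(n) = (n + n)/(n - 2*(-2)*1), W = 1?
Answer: 7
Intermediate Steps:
T(n) = 2*n/(4 + n) (T(n) = (2*n)/(n + 4*1) = (2*n)/(n + 4) = (2*n)/(4 + n) = 2*n/(4 + n))
H(M, r) = ⅐ (H(M, r) = 3/7 + (-10/(4 + 1))/7 = 3/7 + (-10/5)/7 = 3/7 + (-5*⅖)/7 = 3/7 + (⅐)*(-2) = 3/7 - 2/7 = ⅐)
1/H(28, -5) = 1/(⅐) = 7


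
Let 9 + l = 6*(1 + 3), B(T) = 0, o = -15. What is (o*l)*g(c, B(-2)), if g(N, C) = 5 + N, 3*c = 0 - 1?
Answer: -1050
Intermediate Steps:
l = 15 (l = -9 + 6*(1 + 3) = -9 + 6*4 = -9 + 24 = 15)
c = -⅓ (c = (0 - 1)/3 = (⅓)*(-1) = -⅓ ≈ -0.33333)
(o*l)*g(c, B(-2)) = (-15*15)*(5 - ⅓) = -225*14/3 = -1050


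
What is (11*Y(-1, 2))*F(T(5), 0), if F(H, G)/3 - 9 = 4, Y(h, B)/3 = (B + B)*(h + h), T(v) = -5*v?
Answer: -10296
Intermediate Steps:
Y(h, B) = 12*B*h (Y(h, B) = 3*((B + B)*(h + h)) = 3*((2*B)*(2*h)) = 3*(4*B*h) = 12*B*h)
F(H, G) = 39 (F(H, G) = 27 + 3*4 = 27 + 12 = 39)
(11*Y(-1, 2))*F(T(5), 0) = (11*(12*2*(-1)))*39 = (11*(-24))*39 = -264*39 = -10296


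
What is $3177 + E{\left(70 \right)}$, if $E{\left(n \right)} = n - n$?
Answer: $3177$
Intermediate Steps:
$E{\left(n \right)} = 0$
$3177 + E{\left(70 \right)} = 3177 + 0 = 3177$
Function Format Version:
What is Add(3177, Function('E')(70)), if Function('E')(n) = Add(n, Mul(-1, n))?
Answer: 3177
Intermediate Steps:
Function('E')(n) = 0
Add(3177, Function('E')(70)) = Add(3177, 0) = 3177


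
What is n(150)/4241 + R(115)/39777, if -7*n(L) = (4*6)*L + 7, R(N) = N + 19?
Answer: -139497581/1180859799 ≈ -0.11813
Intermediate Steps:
R(N) = 19 + N
n(L) = -1 - 24*L/7 (n(L) = -((4*6)*L + 7)/7 = -(24*L + 7)/7 = -(7 + 24*L)/7 = -1 - 24*L/7)
n(150)/4241 + R(115)/39777 = (-1 - 24/7*150)/4241 + (19 + 115)/39777 = (-1 - 3600/7)*(1/4241) + 134*(1/39777) = -3607/7*1/4241 + 134/39777 = -3607/29687 + 134/39777 = -139497581/1180859799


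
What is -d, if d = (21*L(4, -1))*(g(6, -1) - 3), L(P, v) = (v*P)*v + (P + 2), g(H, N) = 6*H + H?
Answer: -8190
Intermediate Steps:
g(H, N) = 7*H
L(P, v) = 2 + P + P*v**2 (L(P, v) = (P*v)*v + (2 + P) = P*v**2 + (2 + P) = 2 + P + P*v**2)
d = 8190 (d = (21*(2 + 4 + 4*(-1)**2))*(7*6 - 3) = (21*(2 + 4 + 4*1))*(42 - 3) = (21*(2 + 4 + 4))*39 = (21*10)*39 = 210*39 = 8190)
-d = -1*8190 = -8190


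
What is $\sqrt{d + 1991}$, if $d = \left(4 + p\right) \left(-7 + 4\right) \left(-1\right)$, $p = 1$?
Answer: $\sqrt{2006} \approx 44.788$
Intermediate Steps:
$d = 15$ ($d = \left(4 + 1\right) \left(-7 + 4\right) \left(-1\right) = 5 \left(-3\right) \left(-1\right) = \left(-15\right) \left(-1\right) = 15$)
$\sqrt{d + 1991} = \sqrt{15 + 1991} = \sqrt{2006}$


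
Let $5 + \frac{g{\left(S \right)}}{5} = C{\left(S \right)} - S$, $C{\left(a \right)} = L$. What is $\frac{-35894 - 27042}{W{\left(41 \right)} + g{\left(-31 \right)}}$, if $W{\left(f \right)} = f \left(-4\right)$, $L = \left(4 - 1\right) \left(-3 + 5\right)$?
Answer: $15734$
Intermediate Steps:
$L = 6$ ($L = 3 \cdot 2 = 6$)
$C{\left(a \right)} = 6$
$W{\left(f \right)} = - 4 f$
$g{\left(S \right)} = 5 - 5 S$ ($g{\left(S \right)} = -25 + 5 \left(6 - S\right) = -25 - \left(-30 + 5 S\right) = 5 - 5 S$)
$\frac{-35894 - 27042}{W{\left(41 \right)} + g{\left(-31 \right)}} = \frac{-35894 - 27042}{\left(-4\right) 41 + \left(5 - -155\right)} = - \frac{62936}{-164 + \left(5 + 155\right)} = - \frac{62936}{-164 + 160} = - \frac{62936}{-4} = \left(-62936\right) \left(- \frac{1}{4}\right) = 15734$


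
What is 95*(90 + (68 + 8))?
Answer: 15770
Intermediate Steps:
95*(90 + (68 + 8)) = 95*(90 + 76) = 95*166 = 15770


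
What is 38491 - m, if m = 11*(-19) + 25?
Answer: 38675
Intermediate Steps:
m = -184 (m = -209 + 25 = -184)
38491 - m = 38491 - 1*(-184) = 38491 + 184 = 38675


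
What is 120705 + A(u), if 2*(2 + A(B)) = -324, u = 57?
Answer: 120541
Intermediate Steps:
A(B) = -164 (A(B) = -2 + (½)*(-324) = -2 - 162 = -164)
120705 + A(u) = 120705 - 164 = 120541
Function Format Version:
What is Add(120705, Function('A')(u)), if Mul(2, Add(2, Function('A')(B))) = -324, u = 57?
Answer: 120541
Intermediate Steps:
Function('A')(B) = -164 (Function('A')(B) = Add(-2, Mul(Rational(1, 2), -324)) = Add(-2, -162) = -164)
Add(120705, Function('A')(u)) = Add(120705, -164) = 120541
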